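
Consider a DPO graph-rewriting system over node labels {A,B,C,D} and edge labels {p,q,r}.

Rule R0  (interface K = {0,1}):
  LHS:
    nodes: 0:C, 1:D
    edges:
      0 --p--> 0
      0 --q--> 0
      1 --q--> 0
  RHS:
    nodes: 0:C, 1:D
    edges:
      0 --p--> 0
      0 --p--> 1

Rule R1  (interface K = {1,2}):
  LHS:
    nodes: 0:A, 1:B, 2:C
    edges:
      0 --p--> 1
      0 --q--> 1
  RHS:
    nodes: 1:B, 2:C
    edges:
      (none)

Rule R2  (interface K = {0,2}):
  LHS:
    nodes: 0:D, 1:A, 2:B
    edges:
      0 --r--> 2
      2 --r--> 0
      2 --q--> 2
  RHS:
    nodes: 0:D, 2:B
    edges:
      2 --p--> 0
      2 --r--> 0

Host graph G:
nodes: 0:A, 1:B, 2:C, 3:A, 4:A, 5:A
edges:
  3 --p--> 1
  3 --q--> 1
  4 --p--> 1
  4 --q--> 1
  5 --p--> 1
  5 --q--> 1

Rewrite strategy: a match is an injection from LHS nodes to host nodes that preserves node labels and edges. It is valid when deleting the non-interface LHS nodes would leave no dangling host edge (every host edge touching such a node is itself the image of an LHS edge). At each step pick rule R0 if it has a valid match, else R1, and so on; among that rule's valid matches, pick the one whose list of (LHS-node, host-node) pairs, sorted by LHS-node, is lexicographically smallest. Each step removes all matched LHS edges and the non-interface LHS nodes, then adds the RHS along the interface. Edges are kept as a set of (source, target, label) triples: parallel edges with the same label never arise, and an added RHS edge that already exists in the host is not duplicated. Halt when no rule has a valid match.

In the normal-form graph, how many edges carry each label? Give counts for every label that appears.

Answer: (no edges)

Steps:
[0] host  ⇒  6 nodes, 6 edges  {3-p->1 3-q->1 4-p->1 4-q->1 5-p->1 5-q->1}
[1] R1 @ {0↦3, 1↦1, 2↦2}  ⇒  5 nodes, 4 edges  {4-p->1 4-q->1 5-p->1 5-q->1}
[2] R1 @ {0↦4, 1↦1, 2↦2}  ⇒  4 nodes, 2 edges  {5-p->1 5-q->1}
[3] R1 @ {0↦5, 1↦1, 2↦2}  ⇒  3 nodes, 0 edges  {∅}
halt: no rule applies after step 3
NF edges: []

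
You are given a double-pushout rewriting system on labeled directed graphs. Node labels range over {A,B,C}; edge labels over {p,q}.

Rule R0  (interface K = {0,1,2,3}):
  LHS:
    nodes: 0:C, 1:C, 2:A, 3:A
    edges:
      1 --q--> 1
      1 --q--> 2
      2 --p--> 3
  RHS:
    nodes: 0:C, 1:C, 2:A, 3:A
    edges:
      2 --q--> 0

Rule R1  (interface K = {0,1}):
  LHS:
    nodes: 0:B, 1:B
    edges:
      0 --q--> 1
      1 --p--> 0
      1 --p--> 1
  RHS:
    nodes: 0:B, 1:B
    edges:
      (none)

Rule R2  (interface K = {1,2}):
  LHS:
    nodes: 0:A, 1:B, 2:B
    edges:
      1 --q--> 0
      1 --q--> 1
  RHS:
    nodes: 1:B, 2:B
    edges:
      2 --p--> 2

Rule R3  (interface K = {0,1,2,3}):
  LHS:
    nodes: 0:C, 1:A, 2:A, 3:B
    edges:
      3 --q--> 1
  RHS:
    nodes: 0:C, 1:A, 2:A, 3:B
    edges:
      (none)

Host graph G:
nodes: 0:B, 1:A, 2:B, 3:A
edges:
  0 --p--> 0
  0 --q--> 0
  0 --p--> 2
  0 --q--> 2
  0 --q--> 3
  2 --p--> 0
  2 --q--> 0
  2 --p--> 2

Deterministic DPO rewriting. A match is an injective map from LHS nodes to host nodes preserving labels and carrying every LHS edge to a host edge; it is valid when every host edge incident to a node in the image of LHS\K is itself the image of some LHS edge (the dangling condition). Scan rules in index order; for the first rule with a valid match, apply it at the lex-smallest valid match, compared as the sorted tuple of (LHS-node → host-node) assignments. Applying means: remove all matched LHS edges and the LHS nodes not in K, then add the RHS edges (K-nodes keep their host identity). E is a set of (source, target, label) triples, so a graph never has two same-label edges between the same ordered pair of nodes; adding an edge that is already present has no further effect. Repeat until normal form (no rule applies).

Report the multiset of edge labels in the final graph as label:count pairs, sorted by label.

initial: |V|=4 |E|=8  E = 0-p->0 0-q->0 0-p->2 0-q->2 0-q->3 2-p->0 2-q->0 2-p->2
step 1: apply R1 at {0↦0, 1↦2}  → |V|=4 |E|=5  E = 0-p->0 0-q->0 0-p->2 0-q->3 2-q->0
step 2: apply R1 at {0↦2, 1↦0}  → |V|=4 |E|=2  E = 0-q->0 0-q->3
step 3: apply R2 at {0↦3, 1↦0, 2↦2}  → |V|=3 |E|=1  E = 2-p->2
final graph: no rule applies after step 3
NF edges: [(2, 2, 'p')]

Answer: p:1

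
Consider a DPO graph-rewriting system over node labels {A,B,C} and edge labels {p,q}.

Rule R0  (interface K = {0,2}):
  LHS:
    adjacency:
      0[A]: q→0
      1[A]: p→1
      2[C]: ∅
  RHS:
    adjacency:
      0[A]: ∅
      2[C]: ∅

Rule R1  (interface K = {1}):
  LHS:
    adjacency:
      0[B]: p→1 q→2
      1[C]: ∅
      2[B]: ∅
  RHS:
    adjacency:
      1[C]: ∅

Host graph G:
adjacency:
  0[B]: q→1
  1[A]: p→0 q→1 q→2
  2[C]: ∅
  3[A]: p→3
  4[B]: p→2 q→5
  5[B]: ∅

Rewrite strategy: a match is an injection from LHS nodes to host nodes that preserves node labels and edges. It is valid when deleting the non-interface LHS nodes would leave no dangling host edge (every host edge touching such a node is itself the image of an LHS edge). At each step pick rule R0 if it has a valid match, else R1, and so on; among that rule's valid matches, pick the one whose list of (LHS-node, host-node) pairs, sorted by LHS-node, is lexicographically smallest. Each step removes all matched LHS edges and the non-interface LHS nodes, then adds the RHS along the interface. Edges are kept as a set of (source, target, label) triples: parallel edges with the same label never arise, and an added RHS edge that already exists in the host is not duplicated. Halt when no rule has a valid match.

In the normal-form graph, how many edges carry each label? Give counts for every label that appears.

Answer: p:1 q:2

Rewrite trace:
start.  V:6 E:7  edges: 0-q->1 1-p->0 1-q->1 1-q->2 3-p->3 4-p->2 4-q->5
1. fire R0 via {0↦1, 1↦3, 2↦2}  →  V:5 E:5  edges: 0-q->1 1-p->0 1-q->2 4-p->2 4-q->5
2. fire R1 via {0↦4, 1↦2, 2↦5}  →  V:3 E:3  edges: 0-q->1 1-p->0 1-q->2
final graph: no rule applies after step 2
NF edges: [(0, 1, 'q'), (1, 0, 'p'), (1, 2, 'q')]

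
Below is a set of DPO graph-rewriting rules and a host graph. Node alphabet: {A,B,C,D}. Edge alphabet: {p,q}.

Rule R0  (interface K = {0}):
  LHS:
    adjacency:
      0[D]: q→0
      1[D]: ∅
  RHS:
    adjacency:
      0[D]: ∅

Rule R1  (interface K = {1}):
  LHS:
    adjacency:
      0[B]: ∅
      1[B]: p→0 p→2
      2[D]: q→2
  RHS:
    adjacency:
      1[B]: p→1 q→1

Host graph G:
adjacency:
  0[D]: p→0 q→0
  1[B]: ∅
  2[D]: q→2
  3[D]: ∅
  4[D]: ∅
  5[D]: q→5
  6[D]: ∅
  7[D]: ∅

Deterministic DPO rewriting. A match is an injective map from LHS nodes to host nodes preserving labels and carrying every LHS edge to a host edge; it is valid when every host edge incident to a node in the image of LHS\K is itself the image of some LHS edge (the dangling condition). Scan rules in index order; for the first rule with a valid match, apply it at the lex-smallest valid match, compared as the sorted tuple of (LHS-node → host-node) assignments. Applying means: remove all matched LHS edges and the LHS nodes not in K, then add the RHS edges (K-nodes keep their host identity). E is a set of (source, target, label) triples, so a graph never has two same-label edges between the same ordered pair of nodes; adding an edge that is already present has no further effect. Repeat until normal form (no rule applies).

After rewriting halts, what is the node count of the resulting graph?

[0] host  ⇒  8 nodes, 4 edges  {0-p->0 0-q->0 2-q->2 5-q->5}
[1] R0 @ {0↦0, 1↦3}  ⇒  7 nodes, 3 edges  {0-p->0 2-q->2 5-q->5}
[2] R0 @ {0↦2, 1↦4}  ⇒  6 nodes, 2 edges  {0-p->0 5-q->5}
[3] R0 @ {0↦5, 1↦2}  ⇒  5 nodes, 1 edges  {0-p->0}
final graph: no rule applies after step 3
NF nodes: {0:D, 1:B, 5:D, 6:D, 7:D}

Answer: 5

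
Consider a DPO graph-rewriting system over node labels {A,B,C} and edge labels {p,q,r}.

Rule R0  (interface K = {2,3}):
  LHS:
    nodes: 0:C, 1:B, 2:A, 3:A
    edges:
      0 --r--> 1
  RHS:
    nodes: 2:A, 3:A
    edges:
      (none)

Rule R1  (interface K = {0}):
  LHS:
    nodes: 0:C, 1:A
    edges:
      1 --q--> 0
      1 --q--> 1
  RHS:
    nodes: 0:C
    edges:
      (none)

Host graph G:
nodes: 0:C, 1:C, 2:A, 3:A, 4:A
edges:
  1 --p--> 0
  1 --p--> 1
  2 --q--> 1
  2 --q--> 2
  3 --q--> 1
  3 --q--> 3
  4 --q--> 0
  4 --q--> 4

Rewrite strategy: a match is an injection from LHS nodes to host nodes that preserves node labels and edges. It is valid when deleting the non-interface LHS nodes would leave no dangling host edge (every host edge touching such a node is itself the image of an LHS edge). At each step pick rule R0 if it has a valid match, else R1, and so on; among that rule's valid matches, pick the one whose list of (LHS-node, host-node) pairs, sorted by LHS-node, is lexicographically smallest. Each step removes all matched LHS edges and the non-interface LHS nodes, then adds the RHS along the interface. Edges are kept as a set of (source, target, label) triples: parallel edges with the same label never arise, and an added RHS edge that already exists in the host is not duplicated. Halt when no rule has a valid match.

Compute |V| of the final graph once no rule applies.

Answer: 2

Derivation:
initial: |V|=5 |E|=8  E = 1-p->0 1-p->1 2-q->1 2-q->2 3-q->1 3-q->3 4-q->0 4-q->4
step 1: apply R1 at {0↦0, 1↦4}  → |V|=4 |E|=6  E = 1-p->0 1-p->1 2-q->1 2-q->2 3-q->1 3-q->3
step 2: apply R1 at {0↦1, 1↦2}  → |V|=3 |E|=4  E = 1-p->0 1-p->1 3-q->1 3-q->3
step 3: apply R1 at {0↦1, 1↦3}  → |V|=2 |E|=2  E = 1-p->0 1-p->1
final graph: no rule applies after step 3
NF nodes: {0:C, 1:C}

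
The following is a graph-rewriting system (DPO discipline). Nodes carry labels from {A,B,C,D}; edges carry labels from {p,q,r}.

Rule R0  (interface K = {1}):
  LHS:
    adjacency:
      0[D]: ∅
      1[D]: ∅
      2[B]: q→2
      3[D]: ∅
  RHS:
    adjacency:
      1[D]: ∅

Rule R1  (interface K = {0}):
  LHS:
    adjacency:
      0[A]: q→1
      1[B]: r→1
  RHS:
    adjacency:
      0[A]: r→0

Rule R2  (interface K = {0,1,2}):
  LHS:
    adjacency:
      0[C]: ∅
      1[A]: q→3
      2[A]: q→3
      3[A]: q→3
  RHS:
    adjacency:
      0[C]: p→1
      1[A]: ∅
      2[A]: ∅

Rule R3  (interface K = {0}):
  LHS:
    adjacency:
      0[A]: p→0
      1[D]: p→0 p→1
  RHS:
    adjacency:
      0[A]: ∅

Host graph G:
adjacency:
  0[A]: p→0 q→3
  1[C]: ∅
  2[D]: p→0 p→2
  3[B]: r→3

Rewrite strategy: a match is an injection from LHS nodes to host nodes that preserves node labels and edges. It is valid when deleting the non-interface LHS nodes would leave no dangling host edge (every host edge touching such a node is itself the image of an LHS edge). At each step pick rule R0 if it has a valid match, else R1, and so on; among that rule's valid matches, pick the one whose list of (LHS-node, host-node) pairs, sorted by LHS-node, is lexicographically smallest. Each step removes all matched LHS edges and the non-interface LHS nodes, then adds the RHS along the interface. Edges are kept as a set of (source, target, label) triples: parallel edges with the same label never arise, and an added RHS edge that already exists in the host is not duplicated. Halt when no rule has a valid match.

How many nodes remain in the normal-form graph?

Answer: 2

Rewrite trace:
initial: |V|=4 |E|=5  E = 0-p->0 0-q->3 2-p->0 2-p->2 3-r->3
step 1: apply R1 at {0↦0, 1↦3}  → |V|=3 |E|=4  E = 0-p->0 0-r->0 2-p->0 2-p->2
step 2: apply R3 at {0↦0, 1↦2}  → |V|=2 |E|=1  E = 0-r->0
normal form: no rule applies after step 2
NF nodes: {0:A, 1:C}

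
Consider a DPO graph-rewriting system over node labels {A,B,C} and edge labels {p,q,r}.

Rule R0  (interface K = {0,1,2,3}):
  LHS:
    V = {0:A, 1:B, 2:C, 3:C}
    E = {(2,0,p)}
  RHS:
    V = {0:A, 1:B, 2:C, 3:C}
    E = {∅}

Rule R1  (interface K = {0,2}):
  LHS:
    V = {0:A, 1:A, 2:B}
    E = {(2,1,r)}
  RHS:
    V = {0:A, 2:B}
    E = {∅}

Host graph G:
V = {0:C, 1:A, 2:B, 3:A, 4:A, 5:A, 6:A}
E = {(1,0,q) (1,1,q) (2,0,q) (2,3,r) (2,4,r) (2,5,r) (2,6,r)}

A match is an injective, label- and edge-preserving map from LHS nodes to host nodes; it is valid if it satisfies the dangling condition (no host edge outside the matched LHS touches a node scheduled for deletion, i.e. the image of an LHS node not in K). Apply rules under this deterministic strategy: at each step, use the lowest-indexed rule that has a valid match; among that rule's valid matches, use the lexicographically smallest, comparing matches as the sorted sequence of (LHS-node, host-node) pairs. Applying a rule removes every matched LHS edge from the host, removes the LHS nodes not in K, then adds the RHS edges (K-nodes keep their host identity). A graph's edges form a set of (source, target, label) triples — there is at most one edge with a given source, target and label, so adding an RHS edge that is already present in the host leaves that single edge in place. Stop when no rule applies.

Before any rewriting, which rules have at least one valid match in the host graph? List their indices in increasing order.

R0: no valid match — LHS pattern not found
R1: 16 valid matches — {0↦1, 1↦3, 2↦2}, {0↦1, 1↦4, 2↦2}, {0↦1, 1↦5, 2↦2} (+13 more)

Answer: [R1]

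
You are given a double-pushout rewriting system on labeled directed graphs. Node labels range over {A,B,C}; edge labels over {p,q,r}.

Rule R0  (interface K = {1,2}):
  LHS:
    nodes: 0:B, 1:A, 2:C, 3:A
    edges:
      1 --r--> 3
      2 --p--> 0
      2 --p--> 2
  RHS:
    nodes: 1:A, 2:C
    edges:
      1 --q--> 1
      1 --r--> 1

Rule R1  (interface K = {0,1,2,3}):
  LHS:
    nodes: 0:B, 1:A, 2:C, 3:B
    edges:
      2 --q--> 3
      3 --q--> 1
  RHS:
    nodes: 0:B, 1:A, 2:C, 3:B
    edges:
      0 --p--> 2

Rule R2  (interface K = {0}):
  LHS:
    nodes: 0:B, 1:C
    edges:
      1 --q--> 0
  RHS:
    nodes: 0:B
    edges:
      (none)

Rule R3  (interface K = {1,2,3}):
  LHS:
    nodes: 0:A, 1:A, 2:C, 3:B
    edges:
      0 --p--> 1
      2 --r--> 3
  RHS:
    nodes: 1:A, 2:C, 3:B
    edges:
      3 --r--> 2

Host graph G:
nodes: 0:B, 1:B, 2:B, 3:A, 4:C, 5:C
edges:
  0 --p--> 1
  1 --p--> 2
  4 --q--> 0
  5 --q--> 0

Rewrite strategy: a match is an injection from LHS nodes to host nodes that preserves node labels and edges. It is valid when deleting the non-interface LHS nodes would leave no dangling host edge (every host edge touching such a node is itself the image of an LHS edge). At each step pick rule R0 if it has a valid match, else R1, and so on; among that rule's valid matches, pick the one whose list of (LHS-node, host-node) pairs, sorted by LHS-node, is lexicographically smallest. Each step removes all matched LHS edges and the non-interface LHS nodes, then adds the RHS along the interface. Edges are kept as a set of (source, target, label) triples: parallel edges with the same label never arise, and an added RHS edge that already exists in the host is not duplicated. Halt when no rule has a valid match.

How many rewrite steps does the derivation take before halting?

[0] host  ⇒  6 nodes, 4 edges  {0-p->1 1-p->2 4-q->0 5-q->0}
[1] R2 @ {0↦0, 1↦4}  ⇒  5 nodes, 3 edges  {0-p->1 1-p->2 5-q->0}
[2] R2 @ {0↦0, 1↦5}  ⇒  4 nodes, 2 edges  {0-p->1 1-p->2}
halt: no rule applies after step 2

Answer: 2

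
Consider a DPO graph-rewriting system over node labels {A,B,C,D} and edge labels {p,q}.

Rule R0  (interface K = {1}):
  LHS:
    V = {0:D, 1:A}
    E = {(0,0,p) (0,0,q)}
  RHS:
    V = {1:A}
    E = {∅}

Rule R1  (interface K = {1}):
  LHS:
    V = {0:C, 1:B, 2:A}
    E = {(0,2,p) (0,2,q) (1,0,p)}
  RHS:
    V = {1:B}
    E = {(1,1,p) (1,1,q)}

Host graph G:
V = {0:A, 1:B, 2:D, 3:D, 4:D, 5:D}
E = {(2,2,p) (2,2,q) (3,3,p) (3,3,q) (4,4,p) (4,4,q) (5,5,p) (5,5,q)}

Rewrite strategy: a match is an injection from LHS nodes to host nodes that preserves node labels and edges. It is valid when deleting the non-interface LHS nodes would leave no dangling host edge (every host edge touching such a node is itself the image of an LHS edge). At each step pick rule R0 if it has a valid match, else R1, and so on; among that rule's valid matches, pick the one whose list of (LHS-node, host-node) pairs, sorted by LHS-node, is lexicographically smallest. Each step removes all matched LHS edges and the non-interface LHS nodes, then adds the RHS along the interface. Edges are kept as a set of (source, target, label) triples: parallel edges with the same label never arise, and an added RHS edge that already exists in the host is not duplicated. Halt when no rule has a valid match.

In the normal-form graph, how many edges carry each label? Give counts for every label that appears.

Answer: (no edges)

Derivation:
initial: |V|=6 |E|=8  E = 2-p->2 2-q->2 3-p->3 3-q->3 4-p->4 4-q->4 5-p->5 5-q->5
step 1: apply R0 at {0↦2, 1↦0}  → |V|=5 |E|=6  E = 3-p->3 3-q->3 4-p->4 4-q->4 5-p->5 5-q->5
step 2: apply R0 at {0↦3, 1↦0}  → |V|=4 |E|=4  E = 4-p->4 4-q->4 5-p->5 5-q->5
step 3: apply R0 at {0↦4, 1↦0}  → |V|=3 |E|=2  E = 5-p->5 5-q->5
step 4: apply R0 at {0↦5, 1↦0}  → |V|=2 |E|=0  E = ∅
normal form: no rule applies after step 4
NF edges: []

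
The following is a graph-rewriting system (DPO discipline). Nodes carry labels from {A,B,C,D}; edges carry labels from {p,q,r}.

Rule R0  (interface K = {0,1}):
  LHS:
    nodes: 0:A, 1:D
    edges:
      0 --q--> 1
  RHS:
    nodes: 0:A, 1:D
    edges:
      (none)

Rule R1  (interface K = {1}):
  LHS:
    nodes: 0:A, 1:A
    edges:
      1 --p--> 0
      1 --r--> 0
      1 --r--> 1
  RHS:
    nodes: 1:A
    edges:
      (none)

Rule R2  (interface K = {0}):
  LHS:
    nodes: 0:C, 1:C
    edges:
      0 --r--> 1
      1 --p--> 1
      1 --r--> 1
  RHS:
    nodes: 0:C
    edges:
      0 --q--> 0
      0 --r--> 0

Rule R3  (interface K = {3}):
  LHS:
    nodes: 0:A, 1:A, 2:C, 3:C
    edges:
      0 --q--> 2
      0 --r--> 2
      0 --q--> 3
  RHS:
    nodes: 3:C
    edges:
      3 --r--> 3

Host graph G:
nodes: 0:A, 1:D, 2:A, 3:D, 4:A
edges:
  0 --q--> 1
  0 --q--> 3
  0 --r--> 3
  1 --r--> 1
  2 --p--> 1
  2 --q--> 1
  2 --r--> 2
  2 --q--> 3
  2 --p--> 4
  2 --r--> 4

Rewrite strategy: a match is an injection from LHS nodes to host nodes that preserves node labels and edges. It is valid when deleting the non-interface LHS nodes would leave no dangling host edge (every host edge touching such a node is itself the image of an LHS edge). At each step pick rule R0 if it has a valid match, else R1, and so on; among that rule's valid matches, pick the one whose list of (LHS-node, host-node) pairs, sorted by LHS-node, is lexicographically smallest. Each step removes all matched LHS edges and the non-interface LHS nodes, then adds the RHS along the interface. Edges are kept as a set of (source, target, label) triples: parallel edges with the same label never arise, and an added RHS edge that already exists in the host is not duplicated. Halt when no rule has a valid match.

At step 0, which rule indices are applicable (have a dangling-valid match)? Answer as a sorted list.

Answer: [R0,R1]

Steps:
R0: 4 valid matches — {0↦0, 1↦1}, {0↦0, 1↦3}, {0↦2, 1↦1} (+1 more)
R1: 1 valid match — {0↦4, 1↦2}
R2: no valid match — LHS pattern not found
R3: no valid match — LHS pattern not found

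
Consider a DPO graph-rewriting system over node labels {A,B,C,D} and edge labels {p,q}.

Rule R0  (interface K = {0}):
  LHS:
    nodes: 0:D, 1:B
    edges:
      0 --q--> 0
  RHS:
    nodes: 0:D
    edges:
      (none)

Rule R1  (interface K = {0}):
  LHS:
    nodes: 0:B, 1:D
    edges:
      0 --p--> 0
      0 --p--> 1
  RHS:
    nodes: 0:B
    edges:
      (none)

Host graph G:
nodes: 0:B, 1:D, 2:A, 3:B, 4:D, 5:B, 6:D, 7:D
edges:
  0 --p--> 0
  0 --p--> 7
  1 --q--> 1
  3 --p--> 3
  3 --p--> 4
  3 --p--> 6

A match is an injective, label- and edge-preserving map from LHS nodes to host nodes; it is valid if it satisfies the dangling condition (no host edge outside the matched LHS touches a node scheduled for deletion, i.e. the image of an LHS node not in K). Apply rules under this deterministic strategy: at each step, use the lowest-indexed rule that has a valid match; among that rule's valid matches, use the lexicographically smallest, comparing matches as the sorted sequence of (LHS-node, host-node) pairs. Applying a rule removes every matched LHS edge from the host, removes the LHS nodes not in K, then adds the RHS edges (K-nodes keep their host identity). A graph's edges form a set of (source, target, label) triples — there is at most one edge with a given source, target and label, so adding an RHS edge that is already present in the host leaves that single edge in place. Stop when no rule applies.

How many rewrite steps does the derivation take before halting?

start.  V:8 E:6  edges: 0-p->0 0-p->7 1-q->1 3-p->3 3-p->4 3-p->6
1. fire R0 via {0↦1, 1↦5}  →  V:7 E:5  edges: 0-p->0 0-p->7 3-p->3 3-p->4 3-p->6
2. fire R1 via {0↦0, 1↦7}  →  V:6 E:3  edges: 3-p->3 3-p->4 3-p->6
3. fire R1 via {0↦3, 1↦4}  →  V:5 E:1  edges: 3-p->6
halt: no rule applies after step 3

Answer: 3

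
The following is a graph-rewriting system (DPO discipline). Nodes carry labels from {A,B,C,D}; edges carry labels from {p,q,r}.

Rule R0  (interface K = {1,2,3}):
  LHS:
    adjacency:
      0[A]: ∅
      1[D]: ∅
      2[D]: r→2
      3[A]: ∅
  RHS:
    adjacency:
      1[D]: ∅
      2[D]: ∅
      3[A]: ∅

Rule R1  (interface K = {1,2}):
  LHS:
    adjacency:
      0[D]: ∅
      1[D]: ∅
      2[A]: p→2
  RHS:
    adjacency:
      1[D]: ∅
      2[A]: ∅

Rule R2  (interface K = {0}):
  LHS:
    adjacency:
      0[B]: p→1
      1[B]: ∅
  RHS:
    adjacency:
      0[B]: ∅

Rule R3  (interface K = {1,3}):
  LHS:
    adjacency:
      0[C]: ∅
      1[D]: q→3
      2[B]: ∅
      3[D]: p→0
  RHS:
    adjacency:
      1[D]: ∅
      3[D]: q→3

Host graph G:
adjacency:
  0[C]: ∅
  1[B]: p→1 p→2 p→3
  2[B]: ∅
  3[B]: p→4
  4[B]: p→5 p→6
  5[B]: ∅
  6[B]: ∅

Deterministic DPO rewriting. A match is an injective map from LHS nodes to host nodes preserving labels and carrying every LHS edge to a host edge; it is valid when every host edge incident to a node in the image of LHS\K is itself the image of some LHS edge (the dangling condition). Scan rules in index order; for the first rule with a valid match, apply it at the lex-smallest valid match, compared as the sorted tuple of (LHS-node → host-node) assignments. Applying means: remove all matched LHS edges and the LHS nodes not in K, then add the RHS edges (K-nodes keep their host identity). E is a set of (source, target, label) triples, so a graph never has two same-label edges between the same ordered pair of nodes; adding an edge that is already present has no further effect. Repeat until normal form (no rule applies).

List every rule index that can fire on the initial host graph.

Answer: [R2]

Rewrite trace:
R0: no valid match — LHS pattern not found
R1: no valid match — LHS pattern not found
R2: 3 valid matches — {0↦1, 1↦2}, {0↦4, 1↦5}, {0↦4, 1↦6}
R3: no valid match — LHS pattern not found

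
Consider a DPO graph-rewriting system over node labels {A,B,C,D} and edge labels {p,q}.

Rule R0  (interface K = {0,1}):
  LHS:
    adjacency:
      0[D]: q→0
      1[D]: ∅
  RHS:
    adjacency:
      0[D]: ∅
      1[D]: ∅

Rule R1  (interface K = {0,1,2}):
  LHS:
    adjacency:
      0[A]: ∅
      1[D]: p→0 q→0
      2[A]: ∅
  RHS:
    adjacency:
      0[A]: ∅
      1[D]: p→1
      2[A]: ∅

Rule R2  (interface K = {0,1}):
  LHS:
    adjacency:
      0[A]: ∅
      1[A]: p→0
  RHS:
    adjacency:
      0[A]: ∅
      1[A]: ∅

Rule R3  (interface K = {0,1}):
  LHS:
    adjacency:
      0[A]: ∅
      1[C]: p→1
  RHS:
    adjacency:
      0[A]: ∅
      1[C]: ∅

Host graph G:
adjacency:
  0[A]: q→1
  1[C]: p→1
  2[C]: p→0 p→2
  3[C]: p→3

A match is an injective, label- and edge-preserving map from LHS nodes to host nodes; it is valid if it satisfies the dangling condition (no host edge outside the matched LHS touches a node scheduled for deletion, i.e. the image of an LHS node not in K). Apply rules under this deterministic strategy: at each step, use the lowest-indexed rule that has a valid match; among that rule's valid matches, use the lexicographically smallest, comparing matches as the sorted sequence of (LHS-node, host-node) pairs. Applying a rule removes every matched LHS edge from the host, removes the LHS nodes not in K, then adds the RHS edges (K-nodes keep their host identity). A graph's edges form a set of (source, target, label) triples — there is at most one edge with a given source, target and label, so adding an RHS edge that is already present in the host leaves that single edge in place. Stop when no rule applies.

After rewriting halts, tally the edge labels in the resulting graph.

Answer: p:1 q:1

Steps:
start.  V:4 E:5  edges: 0-q->1 1-p->1 2-p->0 2-p->2 3-p->3
1. fire R3 via {0↦0, 1↦1}  →  V:4 E:4  edges: 0-q->1 2-p->0 2-p->2 3-p->3
2. fire R3 via {0↦0, 1↦2}  →  V:4 E:3  edges: 0-q->1 2-p->0 3-p->3
3. fire R3 via {0↦0, 1↦3}  →  V:4 E:2  edges: 0-q->1 2-p->0
halt: no rule applies after step 3
NF edges: [(0, 1, 'q'), (2, 0, 'p')]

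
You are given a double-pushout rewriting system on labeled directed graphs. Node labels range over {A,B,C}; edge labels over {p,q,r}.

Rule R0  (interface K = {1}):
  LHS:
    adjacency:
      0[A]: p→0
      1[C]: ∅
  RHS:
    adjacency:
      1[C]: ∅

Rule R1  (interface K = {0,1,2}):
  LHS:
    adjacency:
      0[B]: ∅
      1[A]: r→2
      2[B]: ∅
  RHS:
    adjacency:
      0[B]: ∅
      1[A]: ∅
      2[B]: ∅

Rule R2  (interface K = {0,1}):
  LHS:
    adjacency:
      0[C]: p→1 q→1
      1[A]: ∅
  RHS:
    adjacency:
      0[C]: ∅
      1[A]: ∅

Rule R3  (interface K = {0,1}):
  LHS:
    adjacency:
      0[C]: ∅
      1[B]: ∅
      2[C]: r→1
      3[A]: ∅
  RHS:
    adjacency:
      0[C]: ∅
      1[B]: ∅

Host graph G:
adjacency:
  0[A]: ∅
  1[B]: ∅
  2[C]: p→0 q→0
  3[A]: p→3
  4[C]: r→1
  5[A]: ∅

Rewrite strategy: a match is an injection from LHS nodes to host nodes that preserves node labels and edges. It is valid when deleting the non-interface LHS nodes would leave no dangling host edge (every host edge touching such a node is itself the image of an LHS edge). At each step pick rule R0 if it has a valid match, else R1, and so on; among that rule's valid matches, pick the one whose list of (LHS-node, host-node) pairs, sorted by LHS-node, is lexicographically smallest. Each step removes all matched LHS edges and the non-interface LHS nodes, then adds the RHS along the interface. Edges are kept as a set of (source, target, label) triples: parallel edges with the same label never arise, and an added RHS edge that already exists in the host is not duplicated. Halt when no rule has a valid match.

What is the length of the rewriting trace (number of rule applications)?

[0] host  ⇒  6 nodes, 4 edges  {2-p->0 2-q->0 3-p->3 4-r->1}
[1] R0 @ {0↦3, 1↦2}  ⇒  5 nodes, 3 edges  {2-p->0 2-q->0 4-r->1}
[2] R2 @ {0↦2, 1↦0}  ⇒  5 nodes, 1 edges  {4-r->1}
[3] R3 @ {0↦2, 1↦1, 2↦4, 3↦0}  ⇒  3 nodes, 0 edges  {∅}
normal form: no rule applies after step 3

Answer: 3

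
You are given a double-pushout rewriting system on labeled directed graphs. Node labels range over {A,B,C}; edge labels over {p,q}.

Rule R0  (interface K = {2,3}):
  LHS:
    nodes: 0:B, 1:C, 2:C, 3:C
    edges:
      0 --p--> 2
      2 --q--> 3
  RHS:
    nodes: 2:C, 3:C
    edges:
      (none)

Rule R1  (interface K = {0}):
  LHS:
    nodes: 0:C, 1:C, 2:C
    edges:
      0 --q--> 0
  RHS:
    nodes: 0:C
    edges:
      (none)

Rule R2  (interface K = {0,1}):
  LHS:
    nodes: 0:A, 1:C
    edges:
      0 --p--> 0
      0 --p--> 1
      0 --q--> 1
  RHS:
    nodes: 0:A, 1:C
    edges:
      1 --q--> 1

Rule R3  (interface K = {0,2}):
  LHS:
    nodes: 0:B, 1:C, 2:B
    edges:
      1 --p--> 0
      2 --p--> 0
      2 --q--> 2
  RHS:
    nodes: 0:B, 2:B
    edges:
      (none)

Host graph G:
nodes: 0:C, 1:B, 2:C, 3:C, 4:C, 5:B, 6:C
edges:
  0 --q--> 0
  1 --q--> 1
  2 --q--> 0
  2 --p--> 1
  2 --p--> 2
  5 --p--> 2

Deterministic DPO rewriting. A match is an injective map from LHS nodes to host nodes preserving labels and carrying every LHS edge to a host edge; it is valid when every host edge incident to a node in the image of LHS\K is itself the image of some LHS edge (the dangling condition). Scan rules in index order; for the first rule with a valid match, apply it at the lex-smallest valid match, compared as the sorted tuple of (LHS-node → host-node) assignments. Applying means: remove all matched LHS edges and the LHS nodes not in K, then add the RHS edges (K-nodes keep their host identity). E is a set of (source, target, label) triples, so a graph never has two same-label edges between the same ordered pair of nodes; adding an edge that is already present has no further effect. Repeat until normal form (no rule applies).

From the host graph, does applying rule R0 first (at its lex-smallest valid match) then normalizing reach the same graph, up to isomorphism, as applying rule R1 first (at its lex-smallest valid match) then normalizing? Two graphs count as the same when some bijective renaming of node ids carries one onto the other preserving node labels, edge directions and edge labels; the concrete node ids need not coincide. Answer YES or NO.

branch R0-first: apply at {0↦5, 1↦3, 2↦2, 3↦0} → |E|=4, then 1 more step(s) → NF |V|=3 |E|=3 V={0:C, 1:B, 2:C} E=1-q->1 2-p->1 2-p->2
branch R1-first: apply at {0↦0, 1↦3, 2↦4} → |E|=5, then 1 more step(s) → NF |V|=3 |E|=3 V={0:C, 1:B, 2:C} E=1-q->1 2-p->1 2-p->2
graphs isomorphic (equal up to label-preserving node renaming)

Answer: YES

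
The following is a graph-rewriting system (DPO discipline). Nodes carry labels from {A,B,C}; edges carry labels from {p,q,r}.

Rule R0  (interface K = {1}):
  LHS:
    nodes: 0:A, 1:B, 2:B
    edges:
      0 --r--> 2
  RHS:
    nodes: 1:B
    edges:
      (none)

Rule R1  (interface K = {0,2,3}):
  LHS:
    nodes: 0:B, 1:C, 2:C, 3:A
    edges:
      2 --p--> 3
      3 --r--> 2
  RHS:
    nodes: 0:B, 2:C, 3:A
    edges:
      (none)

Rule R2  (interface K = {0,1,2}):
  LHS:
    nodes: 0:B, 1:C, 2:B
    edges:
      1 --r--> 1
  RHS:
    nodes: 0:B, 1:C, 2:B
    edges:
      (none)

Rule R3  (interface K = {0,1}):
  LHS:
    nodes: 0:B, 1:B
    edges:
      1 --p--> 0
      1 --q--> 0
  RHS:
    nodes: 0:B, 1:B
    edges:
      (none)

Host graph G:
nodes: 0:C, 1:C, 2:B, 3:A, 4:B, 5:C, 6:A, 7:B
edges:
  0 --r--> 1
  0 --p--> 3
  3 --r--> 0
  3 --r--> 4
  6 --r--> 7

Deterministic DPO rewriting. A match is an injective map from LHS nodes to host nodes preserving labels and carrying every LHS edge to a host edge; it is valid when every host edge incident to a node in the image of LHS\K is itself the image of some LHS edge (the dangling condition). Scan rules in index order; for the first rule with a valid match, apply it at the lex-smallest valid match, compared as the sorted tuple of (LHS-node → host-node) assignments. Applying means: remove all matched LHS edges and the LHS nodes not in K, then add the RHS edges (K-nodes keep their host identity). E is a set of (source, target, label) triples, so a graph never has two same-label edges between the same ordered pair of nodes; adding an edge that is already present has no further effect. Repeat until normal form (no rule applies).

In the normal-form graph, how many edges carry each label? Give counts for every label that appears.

Answer: r:1

Steps:
start.  V:8 E:5  edges: 0-r->1 0-p->3 3-r->0 3-r->4 6-r->7
1. fire R0 via {0↦6, 1↦2, 2↦7}  →  V:6 E:4  edges: 0-r->1 0-p->3 3-r->0 3-r->4
2. fire R1 via {0↦2, 1↦5, 2↦0, 3↦3}  →  V:5 E:2  edges: 0-r->1 3-r->4
3. fire R0 via {0↦3, 1↦2, 2↦4}  →  V:3 E:1  edges: 0-r->1
final graph: no rule applies after step 3
NF edges: [(0, 1, 'r')]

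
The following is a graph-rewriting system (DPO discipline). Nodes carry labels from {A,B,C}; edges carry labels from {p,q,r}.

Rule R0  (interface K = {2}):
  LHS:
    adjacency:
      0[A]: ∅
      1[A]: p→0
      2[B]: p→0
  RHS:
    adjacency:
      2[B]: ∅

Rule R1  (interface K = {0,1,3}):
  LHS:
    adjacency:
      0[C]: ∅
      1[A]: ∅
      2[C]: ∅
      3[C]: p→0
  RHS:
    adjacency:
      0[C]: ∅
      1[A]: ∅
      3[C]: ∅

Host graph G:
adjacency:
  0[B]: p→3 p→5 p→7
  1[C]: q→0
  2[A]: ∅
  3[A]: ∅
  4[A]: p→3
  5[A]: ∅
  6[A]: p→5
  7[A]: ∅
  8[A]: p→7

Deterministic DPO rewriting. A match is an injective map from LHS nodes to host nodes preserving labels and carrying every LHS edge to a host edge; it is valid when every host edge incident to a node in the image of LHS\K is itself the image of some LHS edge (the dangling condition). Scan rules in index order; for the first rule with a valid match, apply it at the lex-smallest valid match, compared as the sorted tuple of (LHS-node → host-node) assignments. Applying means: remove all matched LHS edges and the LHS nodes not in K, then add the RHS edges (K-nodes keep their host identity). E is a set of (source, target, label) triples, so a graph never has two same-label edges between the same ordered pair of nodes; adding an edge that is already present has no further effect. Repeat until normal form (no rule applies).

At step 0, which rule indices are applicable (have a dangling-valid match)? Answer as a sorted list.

Answer: [R0]

Steps:
R0: 3 valid matches — {0↦3, 1↦4, 2↦0}, {0↦5, 1↦6, 2↦0}, {0↦7, 1↦8, 2↦0}
R1: no valid match — LHS pattern not found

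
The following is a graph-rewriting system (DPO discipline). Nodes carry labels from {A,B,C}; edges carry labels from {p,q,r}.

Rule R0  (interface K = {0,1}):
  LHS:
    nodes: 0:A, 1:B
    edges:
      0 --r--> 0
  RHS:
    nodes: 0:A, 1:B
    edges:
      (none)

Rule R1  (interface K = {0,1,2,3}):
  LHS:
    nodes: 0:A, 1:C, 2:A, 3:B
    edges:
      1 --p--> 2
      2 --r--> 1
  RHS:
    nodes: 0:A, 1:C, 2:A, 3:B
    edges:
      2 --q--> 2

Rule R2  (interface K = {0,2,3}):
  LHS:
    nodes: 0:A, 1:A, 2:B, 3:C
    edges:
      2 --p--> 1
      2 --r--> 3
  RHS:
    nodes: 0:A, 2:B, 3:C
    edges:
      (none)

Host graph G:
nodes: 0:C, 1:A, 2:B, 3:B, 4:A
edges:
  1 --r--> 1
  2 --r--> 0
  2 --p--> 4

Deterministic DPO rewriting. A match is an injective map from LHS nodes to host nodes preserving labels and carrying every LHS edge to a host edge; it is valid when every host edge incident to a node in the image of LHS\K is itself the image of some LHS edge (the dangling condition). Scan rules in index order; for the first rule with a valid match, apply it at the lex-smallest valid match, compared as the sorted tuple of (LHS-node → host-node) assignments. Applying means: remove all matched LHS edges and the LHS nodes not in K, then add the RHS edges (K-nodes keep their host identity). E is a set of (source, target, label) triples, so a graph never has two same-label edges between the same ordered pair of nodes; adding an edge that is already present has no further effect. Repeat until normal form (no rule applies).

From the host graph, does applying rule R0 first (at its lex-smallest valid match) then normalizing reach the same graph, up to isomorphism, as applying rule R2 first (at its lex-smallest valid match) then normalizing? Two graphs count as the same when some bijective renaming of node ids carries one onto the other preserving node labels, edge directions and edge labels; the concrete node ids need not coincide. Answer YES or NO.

Answer: YES

Derivation:
branch R0-first: apply at {0↦1, 1↦2} → |E|=2, then 1 more step(s) → NF |V|=4 |E|=0 V={0:C, 1:A, 2:B, 3:B} E=∅
branch R2-first: apply at {0↦1, 1↦4, 2↦2, 3↦0} → |E|=1, then 1 more step(s) → NF |V|=4 |E|=0 V={0:C, 1:A, 2:B, 3:B} E=∅
graphs isomorphic (equal up to label-preserving node renaming)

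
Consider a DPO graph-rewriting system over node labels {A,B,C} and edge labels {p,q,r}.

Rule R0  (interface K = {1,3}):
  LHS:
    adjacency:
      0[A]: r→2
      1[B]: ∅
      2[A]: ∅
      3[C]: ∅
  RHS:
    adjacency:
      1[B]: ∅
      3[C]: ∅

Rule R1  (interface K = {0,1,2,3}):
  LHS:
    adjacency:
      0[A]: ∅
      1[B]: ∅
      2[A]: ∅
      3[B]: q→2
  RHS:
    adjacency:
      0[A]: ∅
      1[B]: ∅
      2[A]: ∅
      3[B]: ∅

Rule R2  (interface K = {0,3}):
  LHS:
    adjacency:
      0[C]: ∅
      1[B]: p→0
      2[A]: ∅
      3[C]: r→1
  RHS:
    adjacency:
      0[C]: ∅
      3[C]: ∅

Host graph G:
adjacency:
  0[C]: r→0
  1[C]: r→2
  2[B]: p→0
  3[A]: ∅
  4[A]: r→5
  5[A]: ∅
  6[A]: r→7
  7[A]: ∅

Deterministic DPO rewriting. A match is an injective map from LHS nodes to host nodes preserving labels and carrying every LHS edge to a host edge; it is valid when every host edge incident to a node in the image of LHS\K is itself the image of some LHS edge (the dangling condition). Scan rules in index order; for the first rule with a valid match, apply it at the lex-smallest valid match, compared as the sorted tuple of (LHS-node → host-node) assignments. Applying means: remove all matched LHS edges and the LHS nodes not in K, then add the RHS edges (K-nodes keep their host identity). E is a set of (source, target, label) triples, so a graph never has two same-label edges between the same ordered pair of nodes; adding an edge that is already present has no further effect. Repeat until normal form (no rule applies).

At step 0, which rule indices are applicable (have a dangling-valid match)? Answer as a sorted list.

R0: 4 valid matches — {0↦4, 1↦2, 2↦5, 3↦0}, {0↦4, 1↦2, 2↦5, 3↦1}, {0↦6, 1↦2, 2↦7, 3↦0} (+1 more)
R1: no valid match — LHS pattern not found
R2: 1 valid match — {0↦0, 1↦2, 2↦3, 3↦1}

Answer: [R0,R2]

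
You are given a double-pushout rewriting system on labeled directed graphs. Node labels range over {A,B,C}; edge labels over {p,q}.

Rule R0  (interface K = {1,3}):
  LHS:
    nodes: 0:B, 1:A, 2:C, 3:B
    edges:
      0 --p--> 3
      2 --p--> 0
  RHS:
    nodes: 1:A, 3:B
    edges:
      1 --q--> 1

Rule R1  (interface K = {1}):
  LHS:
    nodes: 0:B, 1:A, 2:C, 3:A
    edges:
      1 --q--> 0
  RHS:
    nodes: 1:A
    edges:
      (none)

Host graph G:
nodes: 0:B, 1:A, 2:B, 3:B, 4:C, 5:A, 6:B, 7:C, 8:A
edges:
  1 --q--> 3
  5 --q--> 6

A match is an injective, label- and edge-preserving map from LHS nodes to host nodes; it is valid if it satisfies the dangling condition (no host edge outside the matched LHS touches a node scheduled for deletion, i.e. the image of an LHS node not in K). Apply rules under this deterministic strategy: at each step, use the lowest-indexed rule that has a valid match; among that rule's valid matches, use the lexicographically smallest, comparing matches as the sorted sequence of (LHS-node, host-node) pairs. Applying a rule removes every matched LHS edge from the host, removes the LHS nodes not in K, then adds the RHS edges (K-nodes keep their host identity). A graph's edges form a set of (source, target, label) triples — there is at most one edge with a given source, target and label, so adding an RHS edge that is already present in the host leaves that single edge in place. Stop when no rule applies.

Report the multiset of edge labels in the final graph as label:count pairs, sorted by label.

[0] host  ⇒  9 nodes, 2 edges  {1-q->3 5-q->6}
[1] R1 @ {0↦3, 1↦1, 2↦4, 3↦8}  ⇒  6 nodes, 1 edges  {5-q->6}
[2] R1 @ {0↦6, 1↦5, 2↦7, 3↦1}  ⇒  3 nodes, 0 edges  {∅}
final graph: no rule applies after step 2
NF edges: []

Answer: (no edges)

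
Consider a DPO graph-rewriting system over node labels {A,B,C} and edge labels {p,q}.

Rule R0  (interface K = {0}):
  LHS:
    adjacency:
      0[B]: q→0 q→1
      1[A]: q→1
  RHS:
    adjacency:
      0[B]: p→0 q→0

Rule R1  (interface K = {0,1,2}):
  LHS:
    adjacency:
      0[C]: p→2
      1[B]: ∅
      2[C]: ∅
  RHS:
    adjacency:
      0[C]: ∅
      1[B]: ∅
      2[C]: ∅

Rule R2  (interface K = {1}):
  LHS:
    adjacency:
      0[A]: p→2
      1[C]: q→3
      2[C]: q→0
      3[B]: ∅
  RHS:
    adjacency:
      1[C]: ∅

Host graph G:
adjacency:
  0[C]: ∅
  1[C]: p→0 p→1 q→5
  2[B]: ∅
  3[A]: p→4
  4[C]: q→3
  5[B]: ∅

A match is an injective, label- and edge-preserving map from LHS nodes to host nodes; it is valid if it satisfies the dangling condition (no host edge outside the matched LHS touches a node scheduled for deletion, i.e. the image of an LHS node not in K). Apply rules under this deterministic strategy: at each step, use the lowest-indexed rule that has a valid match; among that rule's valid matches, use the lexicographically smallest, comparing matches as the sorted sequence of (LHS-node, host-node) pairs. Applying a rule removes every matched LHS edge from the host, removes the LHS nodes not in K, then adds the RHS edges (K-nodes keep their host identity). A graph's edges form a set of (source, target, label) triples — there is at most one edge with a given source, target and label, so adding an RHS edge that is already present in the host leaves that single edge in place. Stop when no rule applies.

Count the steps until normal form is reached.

Answer: 2

Steps:
[0] host  ⇒  6 nodes, 5 edges  {1-p->0 1-p->1 1-q->5 3-p->4 4-q->3}
[1] R1 @ {0↦1, 1↦2, 2↦0}  ⇒  6 nodes, 4 edges  {1-p->1 1-q->5 3-p->4 4-q->3}
[2] R2 @ {0↦3, 1↦1, 2↦4, 3↦5}  ⇒  3 nodes, 1 edges  {1-p->1}
final graph: no rule applies after step 2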